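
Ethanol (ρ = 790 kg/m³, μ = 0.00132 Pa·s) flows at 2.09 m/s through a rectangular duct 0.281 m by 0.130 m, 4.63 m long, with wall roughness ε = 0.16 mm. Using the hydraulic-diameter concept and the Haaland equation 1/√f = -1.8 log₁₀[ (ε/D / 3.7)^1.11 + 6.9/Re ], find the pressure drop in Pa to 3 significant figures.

Hydraulic diameter D_h = 4A/P = 4·(0.281·0.13)/(2·(0.281+0.13)) = 0.1461/0.822 = 0.1778 m.
Re = ρVD_h/μ = 790·2.09·0.1778/0.00132 = 2.224e+05.
ε/D_h = 0.00016/0.1778 = 0.0009; Haaland gives 1/√f = -1.8 log₁₀[9.74e-05+3.1e-05] = 7.004, so f = 0.02038.
ΔP = f(L/D_h)(ρV²/2) = 0.02038·4.63/0.1778·1725 = 916 Pa.

ΔP ≈ 916 Pa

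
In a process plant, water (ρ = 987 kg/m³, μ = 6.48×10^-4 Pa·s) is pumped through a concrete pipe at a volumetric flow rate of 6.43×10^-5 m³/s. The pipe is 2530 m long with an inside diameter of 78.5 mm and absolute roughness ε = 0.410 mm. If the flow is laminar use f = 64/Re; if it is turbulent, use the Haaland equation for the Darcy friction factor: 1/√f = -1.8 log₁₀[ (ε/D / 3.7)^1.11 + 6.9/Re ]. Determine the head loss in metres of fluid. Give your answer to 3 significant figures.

h_f ≈ 0.0117 m

Cross-sectional area A = πD²/4 = π(0.0785)²/4 = 0.00484 m²; mean velocity V = Q/A = 6.43e-05/0.00484 = 0.01329 m/s.
Reynolds number Re = ρVD/μ = 987 · 0.01329 · 0.0785 / 0.000648 = 1589.
Re < 2300 → laminar flow, so f = 64/Re = 64/1589 = 0.04029 (the turbulent correlation is not needed).
Darcy-Weisbach: ΔP = f(L/D)(ρV²/2) = 0.04029·(2530/0.0785)·(987·0.01329²/2) = 0.04029·3.223e+04·0.08711 = 113.1 Pa.
Head loss h_f = ΔP/(ρg) = 113.1/(987·9.81) = 0.0117 m.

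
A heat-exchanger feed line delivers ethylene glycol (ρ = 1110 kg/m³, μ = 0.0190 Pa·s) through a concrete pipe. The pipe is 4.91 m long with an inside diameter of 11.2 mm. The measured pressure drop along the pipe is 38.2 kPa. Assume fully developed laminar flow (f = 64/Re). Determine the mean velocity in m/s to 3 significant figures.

For laminar flow, f = 64/Re with Re = ρVD/μ, so Darcy-Weisbach reduces to ΔP = 32μLV/D². Solving for V: V = ΔP·D²/(32μL) = 3.82e+04·(0.0112)²/(32·0.019·4.91) = 1.605 m/s.
Check: Re = ρVD/μ = 1110·1.605·0.0112/0.019 = 1050 < 2300, so the laminar assumption holds.

V ≈ 1.61 m/s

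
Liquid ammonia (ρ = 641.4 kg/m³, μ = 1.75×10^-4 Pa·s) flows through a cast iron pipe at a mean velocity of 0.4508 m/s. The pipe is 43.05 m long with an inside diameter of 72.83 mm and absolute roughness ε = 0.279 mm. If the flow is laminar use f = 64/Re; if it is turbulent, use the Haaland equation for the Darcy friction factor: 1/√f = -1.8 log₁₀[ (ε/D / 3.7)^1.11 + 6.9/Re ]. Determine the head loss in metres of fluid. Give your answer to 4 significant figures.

h_f ≈ 0.1773 m

Reynolds number Re = ρVD/μ = 641.4 · 0.4508 · 0.07283 / 0.000175 = 1.203e+05.
Re > 4000 → turbulent. Relative roughness ε/D = 0.000279/0.07283 = 0.00383. Haaland: 1/√f = -1.8 log₁₀[(0.00383/3.7)^1.11 + 6.9/1.203e+05] = -1.8 log₁₀[0.000486 + 5.73e-05] = 5.877, so f = 0.02896.
Darcy-Weisbach: ΔP = f(L/D)(ρV²/2) = 0.02896·(43.05/0.07283)·(641.4·0.4508²/2) = 0.02896·591.1·65.17 = 1115 Pa.
Head loss h_f = ΔP/(ρg) = 1115/(641.4·9.81) = 0.1773 m.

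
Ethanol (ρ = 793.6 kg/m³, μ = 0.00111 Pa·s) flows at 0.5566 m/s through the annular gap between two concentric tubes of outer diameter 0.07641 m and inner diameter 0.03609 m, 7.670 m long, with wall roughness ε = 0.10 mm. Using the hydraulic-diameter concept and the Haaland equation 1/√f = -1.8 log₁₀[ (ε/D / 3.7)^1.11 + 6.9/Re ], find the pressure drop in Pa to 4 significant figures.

Hydraulic diameter D_h = 4A/P = D_o - D_i = 0.07641 - 0.03609 = 0.04032 m.
Re = ρVD_h/μ = 793.6·0.5566·0.04032/0.00111 = 1.605e+04.
ε/D_h = 0.0001/0.04032 = 0.00248; Haaland gives 1/√f = -1.8 log₁₀[0.0003+0.00043] = 5.646, so f = 0.03137.
ΔP = f(L/D_h)(ρV²/2) = 0.03137·7.67/0.04032·122.9 = 733.6 Pa.

ΔP ≈ 733.6 Pa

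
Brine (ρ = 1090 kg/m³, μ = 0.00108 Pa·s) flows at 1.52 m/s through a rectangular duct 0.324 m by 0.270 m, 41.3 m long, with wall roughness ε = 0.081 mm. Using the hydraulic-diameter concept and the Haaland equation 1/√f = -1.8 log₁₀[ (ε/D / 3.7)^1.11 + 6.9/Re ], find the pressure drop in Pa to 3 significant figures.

ΔP ≈ 2840 Pa

Hydraulic diameter D_h = 4A/P = 4·(0.324·0.27)/(2·(0.324+0.27)) = 0.3499/1.188 = 0.2945 m.
Re = ρVD_h/μ = 1090·1.52·0.2945/0.00108 = 4.519e+05.
ε/D_h = 8.1e-05/0.2945 = 0.000275; Haaland gives 1/√f = -1.8 log₁₀[2.61e-05+1.53e-05] = 7.89, so f = 0.01607.
ΔP = f(L/D_h)(ρV²/2) = 0.01607·41.3/0.2945·1259 = 2836 Pa.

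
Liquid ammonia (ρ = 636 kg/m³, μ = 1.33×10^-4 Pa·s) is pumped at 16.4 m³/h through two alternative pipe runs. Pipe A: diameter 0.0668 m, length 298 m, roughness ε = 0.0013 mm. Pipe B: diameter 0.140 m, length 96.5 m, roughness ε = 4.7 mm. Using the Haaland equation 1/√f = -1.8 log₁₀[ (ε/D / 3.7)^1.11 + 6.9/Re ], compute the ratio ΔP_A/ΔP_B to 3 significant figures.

Pipe A: V = Q/A = 0.004556/0.003505 = 1.3 m/s; Re = 4.152e+05; ε/D = 1.95e-05; Haaland → f = 0.01371; ΔP_A = f(L/D)(ρV²/2) = 3.286e+04 Pa.
Pipe B: V = Q/A = 0.004556/0.01539 = 0.2959 m/s; Re = 1.981e+05; ε/D = 0.0336; Haaland → f = 0.06021; ΔP_B = f(L/D)(ρV²/2) = 1156 Pa.
ΔP_A/ΔP_B = 3.286e+04/1156 = 28.4.

ΔP_A/ΔP_B ≈ 28.4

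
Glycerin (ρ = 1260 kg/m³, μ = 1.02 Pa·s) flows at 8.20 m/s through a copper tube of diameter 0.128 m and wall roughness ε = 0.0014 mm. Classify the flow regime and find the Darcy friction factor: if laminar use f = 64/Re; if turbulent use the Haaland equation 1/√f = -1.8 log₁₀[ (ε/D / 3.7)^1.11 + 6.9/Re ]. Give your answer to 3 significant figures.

f ≈ 0.0494

Re = ρVD/μ = 1260·8.2·0.128/1.02 = 1297.
Re < 2300 → laminar, so f = 64/Re = 0.04936 (roughness is irrelevant in laminar flow).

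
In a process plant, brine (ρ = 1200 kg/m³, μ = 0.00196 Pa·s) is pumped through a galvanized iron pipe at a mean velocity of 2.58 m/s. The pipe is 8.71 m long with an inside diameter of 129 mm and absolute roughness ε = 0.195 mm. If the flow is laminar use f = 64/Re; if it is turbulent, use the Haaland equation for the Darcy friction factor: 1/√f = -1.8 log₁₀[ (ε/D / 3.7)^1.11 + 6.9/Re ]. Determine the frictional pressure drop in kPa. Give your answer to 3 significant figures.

ΔP ≈ 6.13 kPa

Reynolds number Re = ρVD/μ = 1200 · 2.58 · 0.129 / 0.00196 = 2.038e+05.
Re > 4000 → turbulent. Relative roughness ε/D = 0.000195/0.129 = 0.00151. Haaland: 1/√f = -1.8 log₁₀[(0.00151/3.7)^1.11 + 6.9/2.038e+05] = -1.8 log₁₀[0.000173 + 3.39e-05] = 6.631, so f = 0.02274.
Darcy-Weisbach: ΔP = f(L/D)(ρV²/2) = 0.02274·(8.71/0.129)·(1200·2.58²/2) = 0.02274·67.52·3994 = 6133 Pa.
ΔP = 6133 Pa = 6.13 kPa.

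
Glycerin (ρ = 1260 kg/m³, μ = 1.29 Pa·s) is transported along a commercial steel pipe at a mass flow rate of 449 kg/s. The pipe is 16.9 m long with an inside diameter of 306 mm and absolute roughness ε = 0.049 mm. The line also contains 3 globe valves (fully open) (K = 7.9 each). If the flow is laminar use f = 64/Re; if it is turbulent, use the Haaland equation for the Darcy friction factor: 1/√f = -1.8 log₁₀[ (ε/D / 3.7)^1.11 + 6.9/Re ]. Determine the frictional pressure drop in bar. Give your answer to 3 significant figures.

A = πD²/4 = π(0.306)²/4 = 0.07354 m²; mean velocity V = ṁ/(ρA) = 449/(1260 · 0.07354) = 4.846 m/s.
Reynolds number Re = ρVD/μ = 1260 · 4.846 · 0.306 / 1.29 = 1448.
Re < 2300 → laminar flow, so f = 64/Re = 64/1448 = 0.04419 (the turbulent correlation is not needed).
Total minor-loss coefficient ΣK = 3·7.9 = 23.7.
ΔP = [f·L/D + ΣK]·(ρV²/2) = [0.04419·16.9/0.306 + 23.7]·(1260·4.846²/2) = [2.441 + 23.7]·1.479e+04 = 3.867e+05 Pa.
ΔP = 3.867e+05 Pa = 3.87 bar.

ΔP ≈ 3.87 bar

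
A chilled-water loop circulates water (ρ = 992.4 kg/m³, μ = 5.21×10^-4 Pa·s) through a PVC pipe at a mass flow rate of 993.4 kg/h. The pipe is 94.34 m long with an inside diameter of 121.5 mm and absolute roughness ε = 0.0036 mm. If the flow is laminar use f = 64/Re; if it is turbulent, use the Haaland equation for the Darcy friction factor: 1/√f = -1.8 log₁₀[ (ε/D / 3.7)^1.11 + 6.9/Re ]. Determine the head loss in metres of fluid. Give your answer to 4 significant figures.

h_f ≈ 8.326×10^-4 m

ṁ = 993.4 kg/h = 993.4/3600 = 0.2759 kg/s.
A = πD²/4 = π(0.1215)²/4 = 0.01159 m²; mean velocity V = ṁ/(ρA) = 0.2759/(992.4 · 0.01159) = 0.02398 m/s.
Reynolds number Re = ρVD/μ = 992.4 · 0.02398 · 0.1215 / 0.000521 = 5550.
Re > 4000 → turbulent. Relative roughness ε/D = 3.6e-06/0.1215 = 2.96e-05. Haaland: 1/√f = -1.8 log₁₀[(2.96e-05/3.7)^1.11 + 6.9/5550] = -1.8 log₁₀[2.2e-06 + 0.00124] = 5.228, so f = 0.03658.
Darcy-Weisbach: ΔP = f(L/D)(ρV²/2) = 0.03658·(94.34/0.1215)·(992.4·0.02398²/2) = 0.03658·776.5·0.2854 = 8.106 Pa.
Head loss h_f = ΔP/(ρg) = 8.106/(992.4·9.81) = 8.326×10^-4 m.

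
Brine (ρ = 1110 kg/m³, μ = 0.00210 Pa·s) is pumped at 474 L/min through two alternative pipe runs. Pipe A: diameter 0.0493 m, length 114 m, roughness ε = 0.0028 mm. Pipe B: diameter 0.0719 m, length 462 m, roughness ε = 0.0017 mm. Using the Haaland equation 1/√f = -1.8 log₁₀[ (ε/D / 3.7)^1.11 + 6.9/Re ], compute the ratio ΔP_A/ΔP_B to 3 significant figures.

ΔP_A/ΔP_B ≈ 1.52

Pipe A: V = Q/A = 0.0079/0.001909 = 4.139 m/s; Re = 1.078e+05; ε/D = 5.68e-05; Haaland → f = 0.0178; ΔP_A = f(L/D)(ρV²/2) = 3.912e+05 Pa.
Pipe B: V = Q/A = 0.0079/0.00406 = 1.946 m/s; Re = 7.395e+04; ε/D = 2.36e-05; Haaland → f = 0.01908; ΔP_B = f(L/D)(ρV²/2) = 2.576e+05 Pa.
ΔP_A/ΔP_B = 3.912e+05/2.576e+05 = 1.52.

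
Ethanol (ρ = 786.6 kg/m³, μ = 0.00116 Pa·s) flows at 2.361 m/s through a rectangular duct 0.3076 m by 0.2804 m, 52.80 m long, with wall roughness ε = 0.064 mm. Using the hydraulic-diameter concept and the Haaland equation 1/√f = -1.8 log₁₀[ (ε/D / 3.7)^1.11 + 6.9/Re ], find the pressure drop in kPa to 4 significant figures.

Hydraulic diameter D_h = 4A/P = 4·(0.3076·0.2804)/(2·(0.3076+0.2804)) = 0.345/1.176 = 0.2934 m.
Re = ρVD_h/μ = 786.6·2.361·0.2934/0.00116 = 4.697e+05.
ε/D_h = 6.4e-05/0.2934 = 0.000218; Haaland gives 1/√f = -1.8 log₁₀[2.02e-05+1.47e-05] = 8.023, so f = 0.01553.
ΔP = f(L/D_h)(ρV²/2) = 0.01553·52.8/0.2934·2192 = 6130 Pa.
ΔP = 6.130 kPa.

ΔP ≈ 6.130 kPa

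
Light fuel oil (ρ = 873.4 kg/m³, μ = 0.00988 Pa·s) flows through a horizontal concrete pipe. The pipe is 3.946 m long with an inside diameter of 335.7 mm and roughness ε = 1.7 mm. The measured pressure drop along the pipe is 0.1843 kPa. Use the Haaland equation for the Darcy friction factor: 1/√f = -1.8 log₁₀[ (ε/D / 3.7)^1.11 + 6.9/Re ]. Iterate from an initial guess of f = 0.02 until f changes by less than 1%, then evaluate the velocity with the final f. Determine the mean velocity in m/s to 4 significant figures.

V ≈ 1.041 m/s

Rearranging Darcy-Weisbach: V = √(2·ΔP·D/(f·L·ρ)). With ε/D = 0.0017/0.3357 = 0.00506, iterate starting from f = 0.02:
  f = 0.02 → V = √(2·184.3·0.3357/(0.02·3.946·873.4)) = 1.34 m/s; Re = ρVD/μ = 3.976e+04; f → 0.03258
  f = 0.03258 → V = 1.05 m/s; Re = 3.115e+04; f → 0.0331
  f = 0.0331 → V = 1.041 m/s; Re = 3.091e+04; f → 0.03312
Converged (Δf/f < 1%). With the final f = 0.03312: V = √(2·184.3·0.3357/(0.03312·3.946·873.4)) = 1.041 m/s.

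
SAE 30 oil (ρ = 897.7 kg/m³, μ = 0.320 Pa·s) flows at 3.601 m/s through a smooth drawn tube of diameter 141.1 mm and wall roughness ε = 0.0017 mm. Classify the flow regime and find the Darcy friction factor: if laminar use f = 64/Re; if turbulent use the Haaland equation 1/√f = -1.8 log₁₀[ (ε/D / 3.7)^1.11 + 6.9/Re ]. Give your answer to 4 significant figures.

f ≈ 0.04490

Re = ρVD/μ = 897.7·3.601·0.1411/0.32 = 1425.
Re < 2300 → laminar, so f = 64/Re = 0.0449 (roughness is irrelevant in laminar flow).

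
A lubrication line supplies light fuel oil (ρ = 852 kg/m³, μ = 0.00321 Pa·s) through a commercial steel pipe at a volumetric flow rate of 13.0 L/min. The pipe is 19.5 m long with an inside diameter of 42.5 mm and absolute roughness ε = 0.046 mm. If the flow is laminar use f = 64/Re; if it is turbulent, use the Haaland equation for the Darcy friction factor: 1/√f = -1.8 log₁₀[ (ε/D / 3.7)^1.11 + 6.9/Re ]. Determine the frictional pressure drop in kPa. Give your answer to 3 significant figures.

Q = 13.0 L/min = 13.0/60000 = 0.0002167 m³/s.
Cross-sectional area A = πD²/4 = π(0.0425)²/4 = 0.001419 m²; mean velocity V = Q/A = 0.0002167/0.001419 = 0.1527 m/s.
Reynolds number Re = ρVD/μ = 852 · 0.1527 · 0.0425 / 0.00321 = 1723.
Re < 2300 → laminar flow, so f = 64/Re = 64/1723 = 0.03715 (the turbulent correlation is not needed).
Darcy-Weisbach: ΔP = f(L/D)(ρV²/2) = 0.03715·(19.5/0.0425)·(852·0.1527²/2) = 0.03715·458.8·9.937 = 169.4 Pa.
ΔP = 169.4 Pa = 0.169 kPa.

ΔP ≈ 0.169 kPa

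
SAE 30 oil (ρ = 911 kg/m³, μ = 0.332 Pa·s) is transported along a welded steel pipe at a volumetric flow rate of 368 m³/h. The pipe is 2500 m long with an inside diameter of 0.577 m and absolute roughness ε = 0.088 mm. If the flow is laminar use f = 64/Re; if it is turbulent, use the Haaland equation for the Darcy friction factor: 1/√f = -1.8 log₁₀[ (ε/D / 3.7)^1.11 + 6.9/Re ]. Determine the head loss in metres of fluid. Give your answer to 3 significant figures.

Q = 368 m³/h = 368/3600 = 0.1022 m³/s.
Cross-sectional area A = πD²/4 = π(0.577)²/4 = 0.2615 m²; mean velocity V = Q/A = 0.1022/0.2615 = 0.3909 m/s.
Reynolds number Re = ρVD/μ = 911 · 0.3909 · 0.577 / 0.332 = 619.
Re < 2300 → laminar flow, so f = 64/Re = 64/619 = 0.1034 (the turbulent correlation is not needed).
Darcy-Weisbach: ΔP = f(L/D)(ρV²/2) = 0.1034·(2500/0.577)·(911·0.3909²/2) = 0.1034·4333·69.61 = 3.119e+04 Pa.
Head loss h_f = ΔP/(ρg) = 3.119e+04/(911·9.81) = 3.49 m.

h_f ≈ 3.49 m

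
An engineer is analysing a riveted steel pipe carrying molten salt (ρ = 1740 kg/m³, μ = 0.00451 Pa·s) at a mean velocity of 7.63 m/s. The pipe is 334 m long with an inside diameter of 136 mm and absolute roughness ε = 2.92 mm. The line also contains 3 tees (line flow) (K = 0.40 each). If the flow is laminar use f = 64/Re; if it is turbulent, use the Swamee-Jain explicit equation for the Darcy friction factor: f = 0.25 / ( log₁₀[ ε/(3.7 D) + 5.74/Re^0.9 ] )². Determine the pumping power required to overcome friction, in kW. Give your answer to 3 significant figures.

Reynolds number Re = ρVD/μ = 1740 · 7.63 · 0.136 / 0.00451 = 4.003e+05.
Re > 4000 → turbulent. Relative roughness ε/D = 0.00292/0.136 = 0.0215. Swamee-Jain: f = 0.25/(log₁₀[0.0215/3.7 + 5.74/4.003e+05^0.9])² = 0.25/(log₁₀[0.0058 + 5.21e-05])² = 0.25/(-2.232)² = 0.05016.
Total minor-loss coefficient ΣK = 3·0.4 = 1.2.
ΔP = [f·L/D + ΣK]·(ρV²/2) = [0.05016·334/0.136 + 1.2]·(1740·7.63²/2) = [123.2 + 1.2]·5.065e+04 = 6.3e+06 Pa.
Q = V·A = 7.63·0.01453 = 0.1108 m³/s.
Pumping power P = QΔP = 0.1108·6.3e+06 = 698300 W = 698 kW.

P ≈ 698 kW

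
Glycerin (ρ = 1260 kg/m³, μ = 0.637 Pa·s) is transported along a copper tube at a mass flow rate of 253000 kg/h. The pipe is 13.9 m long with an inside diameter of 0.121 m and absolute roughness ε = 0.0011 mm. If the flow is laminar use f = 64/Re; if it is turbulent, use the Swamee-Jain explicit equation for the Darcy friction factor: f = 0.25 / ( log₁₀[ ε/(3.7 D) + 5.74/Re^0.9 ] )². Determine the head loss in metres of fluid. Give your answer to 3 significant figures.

h_f ≈ 7.59 m

ṁ = 253000 kg/h = 253000/3600 = 70.28 kg/s.
A = πD²/4 = π(0.121)²/4 = 0.0115 m²; mean velocity V = ṁ/(ρA) = 70.28/(1260 · 0.0115) = 4.851 m/s.
Reynolds number Re = ρVD/μ = 1260 · 4.851 · 0.121 / 0.637 = 1161.
Re < 2300 → laminar flow, so f = 64/Re = 64/1161 = 0.05513 (the turbulent correlation is not needed).
Darcy-Weisbach: ΔP = f(L/D)(ρV²/2) = 0.05513·(13.9/0.121)·(1260·4.851²/2) = 0.05513·114.9·1.482e+04 = 9.387e+04 Pa.
Head loss h_f = ΔP/(ρg) = 9.387e+04/(1260·9.81) = 7.59 m.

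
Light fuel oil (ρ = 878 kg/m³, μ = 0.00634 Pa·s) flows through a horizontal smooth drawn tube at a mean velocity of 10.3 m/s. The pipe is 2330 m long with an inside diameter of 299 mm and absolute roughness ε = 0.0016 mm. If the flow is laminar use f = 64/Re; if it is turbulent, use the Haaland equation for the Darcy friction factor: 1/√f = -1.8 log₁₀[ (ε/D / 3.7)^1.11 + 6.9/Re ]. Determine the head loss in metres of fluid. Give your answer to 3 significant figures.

h_f ≈ 569 m

Reynolds number Re = ρVD/μ = 878 · 10.3 · 0.299 / 0.00634 = 4.265e+05.
Re > 4000 → turbulent. Relative roughness ε/D = 1.6e-06/0.299 = 5.35e-06. Haaland: 1/√f = -1.8 log₁₀[(5.35e-06/3.7)^1.11 + 6.9/4.265e+05] = -1.8 log₁₀[3.3e-07 + 1.62e-05] = 8.608, so f = 0.0135.
Darcy-Weisbach: ΔP = f(L/D)(ρV²/2) = 0.0135·(2330/0.299)·(878·10.3²/2) = 0.0135·7793·4.657e+04 = 4.898e+06 Pa.
Head loss h_f = ΔP/(ρg) = 4.898e+06/(878·9.81) = 569 m.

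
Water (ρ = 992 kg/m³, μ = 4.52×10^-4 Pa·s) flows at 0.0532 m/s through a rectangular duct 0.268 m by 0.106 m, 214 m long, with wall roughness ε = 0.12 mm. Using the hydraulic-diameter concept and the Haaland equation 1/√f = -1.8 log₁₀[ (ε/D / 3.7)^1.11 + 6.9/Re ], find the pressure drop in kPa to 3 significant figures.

Hydraulic diameter D_h = 4A/P = 4·(0.268·0.106)/(2·(0.268+0.106)) = 0.1136/0.748 = 0.1519 m.
Re = ρVD_h/μ = 992·0.0532·0.1519/0.000452 = 1.774e+04.
ε/D_h = 0.00012/0.1519 = 0.00079; Haaland gives 1/√f = -1.8 log₁₀[8.43e-05+0.000389] = 5.985, so f = 0.02792.
ΔP = f(L/D_h)(ρV²/2) = 0.02792·214/0.1519·1.404 = 55.21 Pa.
ΔP = 0.0552 kPa.

ΔP ≈ 0.0552 kPa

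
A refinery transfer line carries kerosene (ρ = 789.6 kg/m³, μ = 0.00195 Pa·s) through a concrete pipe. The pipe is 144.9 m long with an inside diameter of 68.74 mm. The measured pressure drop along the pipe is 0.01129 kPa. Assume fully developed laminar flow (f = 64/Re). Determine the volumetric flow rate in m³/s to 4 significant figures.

Q ≈ 2.190×10^-5 m³/s

For laminar flow, f = 64/Re with Re = ρVD/μ, so Darcy-Weisbach reduces to ΔP = 32μLV/D². Solving for V: V = ΔP·D²/(32μL) = 11.29·(0.06874)²/(32·0.00195·144.9) = 0.0059 m/s.
Check: Re = ρVD/μ = 789.6·0.0059·0.06874/0.00195 = 164.2 < 2300, so the laminar assumption holds.
Q = V·A = 0.0059·(π/4·0.06874²) = 2.19e-05 m³/s = 2.190×10^-5 m³/s.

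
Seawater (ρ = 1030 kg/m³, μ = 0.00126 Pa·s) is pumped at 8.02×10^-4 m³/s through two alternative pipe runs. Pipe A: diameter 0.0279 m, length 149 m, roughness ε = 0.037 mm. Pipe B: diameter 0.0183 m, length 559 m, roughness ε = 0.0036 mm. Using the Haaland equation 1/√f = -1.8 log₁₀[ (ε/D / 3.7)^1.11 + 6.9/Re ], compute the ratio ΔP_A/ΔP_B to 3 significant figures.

ΔP_A/ΔP_B ≈ 0.0394

Pipe A: V = Q/A = 0.000802/0.0006114 = 1.312 m/s; Re = 2.992e+04; ε/D = 0.00133; Haaland → f = 0.02639; ΔP_A = f(L/D)(ρV²/2) = 1.249e+05 Pa.
Pipe B: V = Q/A = 0.000802/0.000263 = 3.049 m/s; Re = 4.561e+04; ε/D = 0.000197; Haaland → f = 0.0217; ΔP_B = f(L/D)(ρV²/2) = 3.174e+06 Pa.
ΔP_A/ΔP_B = 1.249e+05/3.174e+06 = 0.0394.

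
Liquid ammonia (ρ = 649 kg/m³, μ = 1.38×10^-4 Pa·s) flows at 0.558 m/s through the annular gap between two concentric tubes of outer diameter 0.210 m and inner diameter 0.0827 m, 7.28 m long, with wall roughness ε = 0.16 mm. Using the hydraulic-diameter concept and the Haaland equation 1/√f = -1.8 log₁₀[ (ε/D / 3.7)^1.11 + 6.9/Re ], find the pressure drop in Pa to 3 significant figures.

Hydraulic diameter D_h = 4A/P = D_o - D_i = 0.21 - 0.0827 = 0.1273 m.
Re = ρVD_h/μ = 649·0.558·0.1273/0.000138 = 3.341e+05.
ε/D_h = 0.00016/0.1273 = 0.00126; Haaland gives 1/√f = -1.8 log₁₀[0.000141+2.07e-05] = 6.824, so f = 0.02147.
ΔP = f(L/D_h)(ρV²/2) = 0.02147·7.28/0.1273·101 = 124.1 Pa.

ΔP ≈ 124 Pa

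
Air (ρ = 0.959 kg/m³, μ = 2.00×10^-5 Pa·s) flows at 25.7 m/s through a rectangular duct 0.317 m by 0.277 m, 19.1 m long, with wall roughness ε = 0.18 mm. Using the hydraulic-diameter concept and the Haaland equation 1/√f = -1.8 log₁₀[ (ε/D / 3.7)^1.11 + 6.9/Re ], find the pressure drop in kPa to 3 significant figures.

ΔP ≈ 0.378 kPa

Hydraulic diameter D_h = 4A/P = 4·(0.317·0.277)/(2·(0.317+0.277)) = 0.3512/1.188 = 0.2957 m.
Re = ρVD_h/μ = 0.959·25.7·0.2957/2e-05 = 3.643e+05.
ε/D_h = 0.00018/0.2957 = 0.000609; Haaland gives 1/√f = -1.8 log₁₀[6.31e-05+1.89e-05] = 7.355, so f = 0.01849.
ΔP = f(L/D_h)(ρV²/2) = 0.01849·19.1/0.2957·316.7 = 378.2 Pa.
ΔP = 0.378 kPa.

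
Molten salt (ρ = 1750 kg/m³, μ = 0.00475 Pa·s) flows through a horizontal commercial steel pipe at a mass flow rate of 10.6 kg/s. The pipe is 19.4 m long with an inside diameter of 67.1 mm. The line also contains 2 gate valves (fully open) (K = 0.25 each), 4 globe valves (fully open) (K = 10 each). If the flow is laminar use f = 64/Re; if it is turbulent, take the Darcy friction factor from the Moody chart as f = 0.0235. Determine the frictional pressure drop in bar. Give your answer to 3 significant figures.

ΔP ≈ 1.21 bar

A = πD²/4 = π(0.0671)²/4 = 0.003536 m²; mean velocity V = ṁ/(ρA) = 10.6/(1750 · 0.003536) = 1.713 m/s.
Reynolds number Re = ρVD/μ = 1750 · 1.713 · 0.0671 / 0.00475 = 4.234e+04.
Re > 4000 → turbulent; use the Moody-chart value f = 0.0235.
Total minor-loss coefficient ΣK = 2·0.25 + 4·10 = 40.5.
ΔP = [f·L/D + ΣK]·(ρV²/2) = [0.0235·19.4/0.0671 + 40.5]·(1750·1.713²/2) = [6.794 + 40.5]·2567 = 1.214e+05 Pa.
ΔP = 1.214e+05 Pa = 1.21 bar.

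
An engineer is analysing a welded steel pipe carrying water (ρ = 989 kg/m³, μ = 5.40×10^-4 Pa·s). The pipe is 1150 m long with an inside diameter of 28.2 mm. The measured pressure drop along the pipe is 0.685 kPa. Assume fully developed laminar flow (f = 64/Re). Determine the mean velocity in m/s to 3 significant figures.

V ≈ 0.0274 m/s

For laminar flow, f = 64/Re with Re = ρVD/μ, so Darcy-Weisbach reduces to ΔP = 32μLV/D². Solving for V: V = ΔP·D²/(32μL) = 685·(0.0282)²/(32·0.00054·1150) = 0.02741 m/s.
Check: Re = ρVD/μ = 989·0.02741·0.0282/0.00054 = 1416 < 2300, so the laminar assumption holds.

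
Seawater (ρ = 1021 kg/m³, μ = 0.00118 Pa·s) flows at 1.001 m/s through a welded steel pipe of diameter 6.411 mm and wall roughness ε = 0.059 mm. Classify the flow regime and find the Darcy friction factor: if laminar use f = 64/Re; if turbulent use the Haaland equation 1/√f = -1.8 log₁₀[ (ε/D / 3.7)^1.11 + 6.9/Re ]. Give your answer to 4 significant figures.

f ≈ 0.04576

Re = ρVD/μ = 1021·1.001·0.006411/0.00118 = 5553.
Re > 4000 → turbulent. ε/D = 5.9e-05/0.006411 = 0.0092; Haaland: 1/√f = -1.8 log₁₀[0.00129 + 0.00124] = 4.675, so f = 0.04576.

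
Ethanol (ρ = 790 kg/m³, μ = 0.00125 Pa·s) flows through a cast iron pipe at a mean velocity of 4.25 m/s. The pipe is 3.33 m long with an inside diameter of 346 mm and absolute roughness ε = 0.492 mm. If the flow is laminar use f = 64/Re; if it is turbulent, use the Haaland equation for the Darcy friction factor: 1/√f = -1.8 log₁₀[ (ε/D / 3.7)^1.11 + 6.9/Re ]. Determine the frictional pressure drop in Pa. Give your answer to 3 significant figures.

Reynolds number Re = ρVD/μ = 790 · 4.25 · 0.346 / 0.00125 = 9.294e+05.
Re > 4000 → turbulent. Relative roughness ε/D = 0.000492/0.346 = 0.00142. Haaland: 1/√f = -1.8 log₁₀[(0.00142/3.7)^1.11 + 6.9/9.294e+05] = -1.8 log₁₀[0.000162 + 7.42e-06] = 6.789, so f = 0.0217.
Darcy-Weisbach: ΔP = f(L/D)(ρV²/2) = 0.0217·(3.33/0.346)·(790·4.25²/2) = 0.0217·9.624·7135 = 1490 Pa.

ΔP ≈ 1490 Pa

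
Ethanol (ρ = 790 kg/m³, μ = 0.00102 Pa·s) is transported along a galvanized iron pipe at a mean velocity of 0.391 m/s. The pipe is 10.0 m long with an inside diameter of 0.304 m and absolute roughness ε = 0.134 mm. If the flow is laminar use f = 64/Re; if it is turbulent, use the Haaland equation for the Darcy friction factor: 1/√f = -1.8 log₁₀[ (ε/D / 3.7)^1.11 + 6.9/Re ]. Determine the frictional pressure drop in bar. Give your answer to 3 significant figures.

ΔP ≈ 3.98×10^-4 bar

Reynolds number Re = ρVD/μ = 790 · 0.391 · 0.304 / 0.00102 = 9.206e+04.
Re > 4000 → turbulent. Relative roughness ε/D = 0.000134/0.304 = 0.000441. Haaland: 1/√f = -1.8 log₁₀[(0.000441/3.7)^1.11 + 6.9/9.206e+04] = -1.8 log₁₀[4.41e-05 + 7.5e-05] = 7.064, so f = 0.02004.
Darcy-Weisbach: ΔP = f(L/D)(ρV²/2) = 0.02004·(10/0.304)·(790·0.391²/2) = 0.02004·32.89·60.39 = 39.81 Pa.
ΔP = 39.81 Pa = 3.98×10^-4 bar.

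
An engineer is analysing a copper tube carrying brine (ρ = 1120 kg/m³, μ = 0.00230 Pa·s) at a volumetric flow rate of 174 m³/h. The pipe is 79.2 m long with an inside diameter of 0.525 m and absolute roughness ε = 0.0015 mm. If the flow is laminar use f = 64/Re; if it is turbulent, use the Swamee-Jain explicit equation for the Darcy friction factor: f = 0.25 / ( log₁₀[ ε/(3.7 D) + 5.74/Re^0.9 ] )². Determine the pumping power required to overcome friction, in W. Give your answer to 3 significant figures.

P ≈ 4.11 W

Q = 174 m³/h = 174/3600 = 0.04833 m³/s.
Cross-sectional area A = πD²/4 = π(0.525)²/4 = 0.2165 m²; mean velocity V = Q/A = 0.04833/0.2165 = 0.2233 m/s.
Reynolds number Re = ρVD/μ = 1120 · 0.2233 · 0.525 / 0.0023 = 5.708e+04.
Re > 4000 → turbulent. Relative roughness ε/D = 1.5e-06/0.525 = 2.86e-06. Swamee-Jain: f = 0.25/(log₁₀[2.86e-06/3.7 + 5.74/5.708e+04^0.9])² = 0.25/(log₁₀[7.72e-07 + 0.000301])² = 0.25/(-3.521)² = 0.02017.
Darcy-Weisbach: ΔP = f(L/D)(ρV²/2) = 0.02017·(79.2/0.525)·(1120·0.2233²/2) = 0.02017·150.9·27.92 = 84.93 Pa.
Pumping power P = QΔP = 0.04833·84.93 = 4.105 W = 4.11 W.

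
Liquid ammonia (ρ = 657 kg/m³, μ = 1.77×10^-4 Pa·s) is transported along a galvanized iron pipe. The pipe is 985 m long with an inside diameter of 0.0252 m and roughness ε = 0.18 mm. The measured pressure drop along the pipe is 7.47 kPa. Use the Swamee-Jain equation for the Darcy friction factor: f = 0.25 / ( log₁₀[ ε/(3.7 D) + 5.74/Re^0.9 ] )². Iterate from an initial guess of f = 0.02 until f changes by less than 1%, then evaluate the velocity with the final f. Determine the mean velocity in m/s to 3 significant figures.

Rearranging Darcy-Weisbach: V = √(2·ΔP·D/(f·L·ρ)). With ε/D = 0.00018/0.0252 = 0.00714, iterate starting from f = 0.02:
  f = 0.02 → V = √(2·7470·0.0252/(0.02·985·657)) = 0.1706 m/s; Re = ρVD/μ = 1.595e+04; f → 0.03872
  f = 0.03872 → V = 0.1226 m/s; Re = 1.147e+04; f → 0.04019
  f = 0.04019 → V = 0.1203 m/s; Re = 1.125e+04; f → 0.04028
Converged (Δf/f < 1%). With the final f = 0.04028: V = √(2·7470·0.0252/(0.04028·985·657)) = 0.1202 m/s.

V ≈ 0.120 m/s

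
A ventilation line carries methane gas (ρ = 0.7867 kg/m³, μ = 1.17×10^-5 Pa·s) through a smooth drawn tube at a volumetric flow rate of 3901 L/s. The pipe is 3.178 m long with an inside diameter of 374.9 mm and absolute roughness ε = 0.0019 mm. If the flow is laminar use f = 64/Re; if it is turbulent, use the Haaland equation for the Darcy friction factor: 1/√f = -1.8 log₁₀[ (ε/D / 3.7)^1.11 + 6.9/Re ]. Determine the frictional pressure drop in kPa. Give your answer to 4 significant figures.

ΔP ≈ 0.04953 kPa

Q = 3901 L/s = 3901/1000 = 3.901 m³/s.
Cross-sectional area A = πD²/4 = π(0.3749)²/4 = 0.1104 m²; mean velocity V = Q/A = 3.901/0.1104 = 35.34 m/s.
Reynolds number Re = ρVD/μ = 0.7867 · 35.34 · 0.3749 / 1.17e-05 = 8.908e+05.
Re > 4000 → turbulent. Relative roughness ε/D = 1.9e-06/0.3749 = 5.07e-06. Haaland: 1/√f = -1.8 log₁₀[(5.07e-06/3.7)^1.11 + 6.9/8.908e+05] = -1.8 log₁₀[3.1e-07 + 7.75e-06] = 9.169, so f = 0.01189.
Darcy-Weisbach: ΔP = f(L/D)(ρV²/2) = 0.01189·(3.178/0.3749)·(0.7867·35.34²/2) = 0.01189·8.477·491.2 = 49.53 Pa.
ΔP = 49.53 Pa = 0.04953 kPa.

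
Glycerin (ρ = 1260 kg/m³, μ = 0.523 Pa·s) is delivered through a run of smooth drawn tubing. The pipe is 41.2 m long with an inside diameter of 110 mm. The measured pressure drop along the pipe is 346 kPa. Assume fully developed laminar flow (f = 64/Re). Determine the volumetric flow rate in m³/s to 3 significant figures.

Q ≈ 0.0577 m³/s

For laminar flow, f = 64/Re with Re = ρVD/μ, so Darcy-Weisbach reduces to ΔP = 32μLV/D². Solving for V: V = ΔP·D²/(32μL) = 3.46e+05·(0.11)²/(32·0.523·41.2) = 6.072 m/s.
Check: Re = ρVD/μ = 1260·6.072·0.11/0.523 = 1609 < 2300, so the laminar assumption holds.
Q = V·A = 6.072·(π/4·0.11²) = 0.0577 m³/s = 0.0577 m³/s.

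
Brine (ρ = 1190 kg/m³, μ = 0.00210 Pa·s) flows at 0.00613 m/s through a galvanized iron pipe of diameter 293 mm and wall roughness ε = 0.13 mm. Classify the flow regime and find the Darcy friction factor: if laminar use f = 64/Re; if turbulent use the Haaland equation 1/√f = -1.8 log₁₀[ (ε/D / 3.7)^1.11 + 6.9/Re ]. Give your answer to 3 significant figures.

f ≈ 0.0629

Re = ρVD/μ = 1190·0.00613·0.293/0.0021 = 1018.
Re < 2300 → laminar, so f = 64/Re = 0.06288 (roughness is irrelevant in laminar flow).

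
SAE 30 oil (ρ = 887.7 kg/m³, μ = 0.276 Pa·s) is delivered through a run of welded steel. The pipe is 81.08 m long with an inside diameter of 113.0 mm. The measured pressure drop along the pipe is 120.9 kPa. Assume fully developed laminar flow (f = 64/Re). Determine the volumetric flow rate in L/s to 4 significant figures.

Q ≈ 21.62 L/s

For laminar flow, f = 64/Re with Re = ρVD/μ, so Darcy-Weisbach reduces to ΔP = 32μLV/D². Solving for V: V = ΔP·D²/(32μL) = 1.209e+05·(0.113)²/(32·0.276·81.08) = 2.156 m/s.
Check: Re = ρVD/μ = 887.7·2.156·0.113/0.276 = 783.5 < 2300, so the laminar assumption holds.
Q = V·A = 2.156·(π/4·0.113²) = 0.02162 m³/s = 21.62 L/s.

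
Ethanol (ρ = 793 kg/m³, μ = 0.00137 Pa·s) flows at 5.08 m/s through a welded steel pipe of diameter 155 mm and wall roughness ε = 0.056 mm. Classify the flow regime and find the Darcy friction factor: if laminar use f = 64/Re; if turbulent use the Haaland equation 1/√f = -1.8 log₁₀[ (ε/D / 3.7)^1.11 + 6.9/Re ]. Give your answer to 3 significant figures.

f ≈ 0.0167

Re = ρVD/μ = 793·5.08·0.155/0.00137 = 4.558e+05.
Re > 4000 → turbulent. ε/D = 5.6e-05/0.155 = 0.000361; Haaland: 1/√f = -1.8 log₁₀[3.54e-05 + 1.51e-05] = 7.734, so f = 0.01672.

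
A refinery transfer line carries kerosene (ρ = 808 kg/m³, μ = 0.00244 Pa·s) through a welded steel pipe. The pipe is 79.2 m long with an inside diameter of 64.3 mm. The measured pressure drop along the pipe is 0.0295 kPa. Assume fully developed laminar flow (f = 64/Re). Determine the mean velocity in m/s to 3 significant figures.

For laminar flow, f = 64/Re with Re = ρVD/μ, so Darcy-Weisbach reduces to ΔP = 32μLV/D². Solving for V: V = ΔP·D²/(32μL) = 29.5·(0.0643)²/(32·0.00244·79.2) = 0.01972 m/s.
Check: Re = ρVD/μ = 808·0.01972·0.0643/0.00244 = 420 < 2300, so the laminar assumption holds.

V ≈ 0.0197 m/s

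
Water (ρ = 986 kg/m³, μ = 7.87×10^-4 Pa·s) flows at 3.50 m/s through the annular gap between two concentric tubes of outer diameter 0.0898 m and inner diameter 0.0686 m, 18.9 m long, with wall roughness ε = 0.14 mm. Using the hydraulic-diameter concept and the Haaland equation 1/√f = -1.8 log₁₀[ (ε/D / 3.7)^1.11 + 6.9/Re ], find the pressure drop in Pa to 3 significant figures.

Hydraulic diameter D_h = 4A/P = D_o - D_i = 0.0898 - 0.0686 = 0.0212 m.
Re = ρVD_h/μ = 986·3.5·0.0212/0.000787 = 9.296e+04.
ε/D_h = 0.00014/0.0212 = 0.0066; Haaland gives 1/√f = -1.8 log₁₀[0.00089+7.42e-05] = 5.429, so f = 0.03393.
ΔP = f(L/D_h)(ρV²/2) = 0.03393·18.9/0.0212·6039 = 1.827e+05 Pa.

ΔP ≈ 183000 Pa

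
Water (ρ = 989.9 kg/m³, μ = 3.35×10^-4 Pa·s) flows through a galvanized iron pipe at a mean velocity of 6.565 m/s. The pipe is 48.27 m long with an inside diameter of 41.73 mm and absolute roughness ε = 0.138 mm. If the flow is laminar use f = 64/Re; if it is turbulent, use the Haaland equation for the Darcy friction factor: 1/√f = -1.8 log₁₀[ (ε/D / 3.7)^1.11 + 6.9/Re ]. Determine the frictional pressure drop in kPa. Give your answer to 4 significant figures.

Reynolds number Re = ρVD/μ = 989.9 · 6.565 · 0.04173 / 0.000335 = 8.095e+05.
Re > 4000 → turbulent. Relative roughness ε/D = 0.000138/0.04173 = 0.00331. Haaland: 1/√f = -1.8 log₁₀[(0.00331/3.7)^1.11 + 6.9/8.095e+05] = -1.8 log₁₀[0.000413 + 8.52e-06] = 6.075, so f = 0.02709.
Darcy-Weisbach: ΔP = f(L/D)(ρV²/2) = 0.02709·(48.27/0.04173)·(989.9·6.565²/2) = 0.02709·1157·2.133e+04 = 6.685e+05 Pa.
ΔP = 6.685e+05 Pa = 668.5 kPa.

ΔP ≈ 668.5 kPa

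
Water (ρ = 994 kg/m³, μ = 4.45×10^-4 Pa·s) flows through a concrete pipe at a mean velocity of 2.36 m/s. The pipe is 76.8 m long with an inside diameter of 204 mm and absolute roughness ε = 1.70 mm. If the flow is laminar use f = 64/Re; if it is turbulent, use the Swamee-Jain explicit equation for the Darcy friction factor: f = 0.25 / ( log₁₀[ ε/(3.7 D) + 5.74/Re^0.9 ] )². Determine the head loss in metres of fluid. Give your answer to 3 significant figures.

Reynolds number Re = ρVD/μ = 994 · 2.36 · 0.204 / 0.000445 = 1.075e+06.
Re > 4000 → turbulent. Relative roughness ε/D = 0.0017/0.204 = 0.00833. Swamee-Jain: f = 0.25/(log₁₀[0.00833/3.7 + 5.74/1.075e+06^0.9])² = 0.25/(log₁₀[0.00225 + 2.14e-05])² = 0.25/(-2.643)² = 0.03578.
Darcy-Weisbach: ΔP = f(L/D)(ρV²/2) = 0.03578·(76.8/0.204)·(994·2.36²/2) = 0.03578·376.5·2768 = 3.729e+04 Pa.
Head loss h_f = ΔP/(ρg) = 3.729e+04/(994·9.81) = 3.82 m.

h_f ≈ 3.82 m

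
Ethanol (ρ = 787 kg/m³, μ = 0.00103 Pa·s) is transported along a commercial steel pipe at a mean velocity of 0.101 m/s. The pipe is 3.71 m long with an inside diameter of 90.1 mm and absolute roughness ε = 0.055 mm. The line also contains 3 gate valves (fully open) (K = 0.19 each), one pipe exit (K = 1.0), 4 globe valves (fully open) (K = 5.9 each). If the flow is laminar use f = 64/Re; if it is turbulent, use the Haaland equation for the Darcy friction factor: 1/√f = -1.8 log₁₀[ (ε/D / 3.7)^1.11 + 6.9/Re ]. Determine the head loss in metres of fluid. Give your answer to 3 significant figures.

h_f ≈ 0.0138 m

Reynolds number Re = ρVD/μ = 787 · 0.101 · 0.0901 / 0.00103 = 6953.
Re > 4000 → turbulent. Relative roughness ε/D = 5.5e-05/0.0901 = 0.00061. Haaland: 1/√f = -1.8 log₁₀[(0.00061/3.7)^1.11 + 6.9/6953] = -1.8 log₁₀[6.33e-05 + 0.000992] = 5.358, so f = 0.03484.
Total minor-loss coefficient ΣK = 3·0.19 + 1·1 + 4·5.9 = 25.2.
ΔP = [f·L/D + ΣK]·(ρV²/2) = [0.03484·3.71/0.0901 + 25.2]·(787·0.101²/2) = [1.434 + 25.2]·4.014 = 106.8 Pa.
Head loss h_f = ΔP/(ρg) = 106.8/(787·9.81) = 0.0138 m.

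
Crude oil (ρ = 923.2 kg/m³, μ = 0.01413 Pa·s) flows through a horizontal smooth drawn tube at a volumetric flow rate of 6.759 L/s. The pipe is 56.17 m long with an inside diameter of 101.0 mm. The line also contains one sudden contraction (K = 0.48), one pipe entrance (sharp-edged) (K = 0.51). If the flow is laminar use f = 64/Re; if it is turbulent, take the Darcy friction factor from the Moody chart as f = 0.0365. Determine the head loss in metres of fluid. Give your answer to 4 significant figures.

h_f ≈ 0.7722 m

Q = 6.759 L/s = 6.759/1000 = 0.006759 m³/s.
Cross-sectional area A = πD²/4 = π(0.101)²/4 = 0.008012 m²; mean velocity V = Q/A = 0.006759/0.008012 = 0.8436 m/s.
Reynolds number Re = ρVD/μ = 923.2 · 0.8436 · 0.101 / 0.0141 = 5567.
Re > 4000 → turbulent; use the Moody-chart value f = 0.0365.
Total minor-loss coefficient ΣK = 1·0.48 + 1·0.51 = 0.99.
ΔP = [f·L/D + ΣK]·(ρV²/2) = [0.0365·56.17/0.101 + 0.99]·(923.2·0.8436²/2) = [20.3 + 0.99]·328.5 = 6994 Pa.
Head loss h_f = ΔP/(ρg) = 6994/(923.2·9.81) = 0.7722 m.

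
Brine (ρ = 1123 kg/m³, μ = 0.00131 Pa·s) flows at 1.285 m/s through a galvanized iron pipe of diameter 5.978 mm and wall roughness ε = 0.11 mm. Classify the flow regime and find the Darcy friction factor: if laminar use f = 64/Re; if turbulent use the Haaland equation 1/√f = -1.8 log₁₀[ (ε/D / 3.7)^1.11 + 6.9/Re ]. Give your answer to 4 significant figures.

Re = ρVD/μ = 1123·1.285·0.005978/0.00131 = 6585.
Re > 4000 → turbulent. ε/D = 0.00011/0.005978 = 0.0184; Haaland: 1/√f = -1.8 log₁₀[0.00278 + 0.00105] = 4.352, so f = 0.05281.

f ≈ 0.05281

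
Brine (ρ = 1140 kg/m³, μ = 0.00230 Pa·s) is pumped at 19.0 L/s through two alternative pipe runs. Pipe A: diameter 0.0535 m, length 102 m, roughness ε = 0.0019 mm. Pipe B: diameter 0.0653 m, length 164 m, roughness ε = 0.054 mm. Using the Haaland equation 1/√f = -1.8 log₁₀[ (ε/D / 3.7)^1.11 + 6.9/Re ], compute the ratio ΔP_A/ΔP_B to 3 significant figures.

ΔP_A/ΔP_B ≈ 1.28

Pipe A: V = Q/A = 0.019/0.002248 = 8.452 m/s; Re = 2.241e+05; ε/D = 3.55e-05; Haaland → f = 0.01541; ΔP_A = f(L/D)(ρV²/2) = 1.196e+06 Pa.
Pipe B: V = Q/A = 0.019/0.003349 = 5.673 m/s; Re = 1.836e+05; ε/D = 0.000827; Haaland → f = 0.0203; ΔP_B = f(L/D)(ρV²/2) = 9.355e+05 Pa.
ΔP_A/ΔP_B = 1.196e+06/9.355e+05 = 1.28.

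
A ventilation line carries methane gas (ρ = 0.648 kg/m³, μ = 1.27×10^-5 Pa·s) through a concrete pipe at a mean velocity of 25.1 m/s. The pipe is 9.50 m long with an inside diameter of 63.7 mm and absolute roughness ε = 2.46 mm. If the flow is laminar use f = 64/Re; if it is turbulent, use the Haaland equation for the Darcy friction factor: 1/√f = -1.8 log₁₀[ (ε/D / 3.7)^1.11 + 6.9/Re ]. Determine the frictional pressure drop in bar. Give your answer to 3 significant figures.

ΔP ≈ 0.0195 bar

Reynolds number Re = ρVD/μ = 0.648 · 25.1 · 0.0637 / 1.27e-05 = 8.158e+04.
Re > 4000 → turbulent. Relative roughness ε/D = 0.00246/0.0637 = 0.0386. Haaland: 1/√f = -1.8 log₁₀[(0.0386/3.7)^1.11 + 6.9/8.158e+04] = -1.8 log₁₀[0.00632 + 8.46e-05] = 3.948, so f = 0.06414.
Darcy-Weisbach: ΔP = f(L/D)(ρV²/2) = 0.06414·(9.5/0.0637)·(0.648·25.1²/2) = 0.06414·149.1·204.1 = 1953 Pa.
ΔP = 1953 Pa = 0.0195 bar.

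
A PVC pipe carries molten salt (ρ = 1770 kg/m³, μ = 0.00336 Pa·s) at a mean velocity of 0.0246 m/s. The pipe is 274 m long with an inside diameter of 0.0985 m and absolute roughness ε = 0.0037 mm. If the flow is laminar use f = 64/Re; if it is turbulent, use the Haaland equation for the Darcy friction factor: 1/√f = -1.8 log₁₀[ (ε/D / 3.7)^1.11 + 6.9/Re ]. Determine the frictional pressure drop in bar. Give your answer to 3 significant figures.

ΔP ≈ 7.47×10^-4 bar

Reynolds number Re = ρVD/μ = 1770 · 0.0246 · 0.0985 / 0.00336 = 1276.
Re < 2300 → laminar flow, so f = 64/Re = 64/1276 = 0.05014 (the turbulent correlation is not needed).
Darcy-Weisbach: ΔP = f(L/D)(ρV²/2) = 0.05014·(274/0.0985)·(1770·0.0246²/2) = 0.05014·2782·0.5356 = 74.7 Pa.
ΔP = 74.7 Pa = 7.47×10^-4 bar.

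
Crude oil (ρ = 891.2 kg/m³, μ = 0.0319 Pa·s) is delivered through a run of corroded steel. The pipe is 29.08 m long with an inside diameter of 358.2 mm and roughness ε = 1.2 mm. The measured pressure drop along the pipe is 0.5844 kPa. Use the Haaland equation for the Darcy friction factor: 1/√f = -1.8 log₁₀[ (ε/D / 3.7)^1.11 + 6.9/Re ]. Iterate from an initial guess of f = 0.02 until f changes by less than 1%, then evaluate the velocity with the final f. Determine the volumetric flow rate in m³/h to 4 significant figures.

Q ≈ 234.8 m³/h

Rearranging Darcy-Weisbach: V = √(2·ΔP·D/(f·L·ρ)). With ε/D = 0.0012/0.3582 = 0.00335, iterate starting from f = 0.02:
  f = 0.02 → V = √(2·584.4·0.3582/(0.02·29.08·891.2)) = 0.8987 m/s; Re = ρVD/μ = 8994; f → 0.03605
  f = 0.03605 → V = 0.6694 m/s; Re = 6699; f → 0.03829
  f = 0.03829 → V = 0.6495 m/s; Re = 6500; f → 0.03855
Converged (Δf/f < 1%). With the final f = 0.03855: V = √(2·584.4·0.3582/(0.03855·29.08·891.2)) = 0.6474 m/s.
Q = V·A = 0.6474·(π/4·0.3582²) = 0.06524 m³/s = 234.8 m³/h.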